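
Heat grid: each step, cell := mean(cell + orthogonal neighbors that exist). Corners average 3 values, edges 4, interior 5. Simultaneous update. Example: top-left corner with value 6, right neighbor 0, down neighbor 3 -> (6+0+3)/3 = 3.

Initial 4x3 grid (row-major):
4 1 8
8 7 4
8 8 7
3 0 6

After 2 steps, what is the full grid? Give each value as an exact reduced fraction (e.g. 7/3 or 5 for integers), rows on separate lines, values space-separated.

Answer: 193/36 289/60 95/18
703/120 597/100 1361/240
139/24 577/100 277/48
44/9 73/16 89/18

Derivation:
After step 1:
  13/3 5 13/3
  27/4 28/5 13/2
  27/4 6 25/4
  11/3 17/4 13/3
After step 2:
  193/36 289/60 95/18
  703/120 597/100 1361/240
  139/24 577/100 277/48
  44/9 73/16 89/18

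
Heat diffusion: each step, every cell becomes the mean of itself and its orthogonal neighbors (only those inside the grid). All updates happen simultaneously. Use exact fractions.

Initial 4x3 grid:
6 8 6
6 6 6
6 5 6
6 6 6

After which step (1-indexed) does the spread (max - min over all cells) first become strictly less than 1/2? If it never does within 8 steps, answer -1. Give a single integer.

Answer: 3

Derivation:
Step 1: max=20/3, min=23/4, spread=11/12
Step 2: max=781/120, min=35/6, spread=27/40
Step 3: max=13717/2160, min=5617/960, spread=863/1728
  -> spread < 1/2 first at step 3
Step 4: max=544337/86400, min=338579/57600, spread=72937/172800
Step 5: max=32388091/5184000, min=20393689/3456000, spread=719023/2073600
Step 6: max=1933323449/311040000, min=1228533131/207360000, spread=36209501/124416000
Step 7: max=115482656611/18662400000, min=73987652449/12441600000, spread=72018847/298598400
Step 8: max=6905448239249/1119744000000, min=4453300049891/746496000000, spread=18039853153/89579520000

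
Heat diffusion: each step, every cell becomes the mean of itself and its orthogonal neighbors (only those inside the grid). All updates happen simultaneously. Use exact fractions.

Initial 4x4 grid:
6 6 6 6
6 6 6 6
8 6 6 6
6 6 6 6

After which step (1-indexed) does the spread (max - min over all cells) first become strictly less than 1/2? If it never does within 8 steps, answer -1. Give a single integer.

Step 1: max=20/3, min=6, spread=2/3
Step 2: max=391/60, min=6, spread=31/60
Step 3: max=3451/540, min=6, spread=211/540
  -> spread < 1/2 first at step 3
Step 4: max=340843/54000, min=6, spread=16843/54000
Step 5: max=3054643/486000, min=27079/4500, spread=130111/486000
Step 6: max=91122367/14580000, min=1627159/270000, spread=3255781/14580000
Step 7: max=2724753691/437400000, min=1631107/270000, spread=82360351/437400000
Step 8: max=81483316891/13122000000, min=294106441/48600000, spread=2074577821/13122000000

Answer: 3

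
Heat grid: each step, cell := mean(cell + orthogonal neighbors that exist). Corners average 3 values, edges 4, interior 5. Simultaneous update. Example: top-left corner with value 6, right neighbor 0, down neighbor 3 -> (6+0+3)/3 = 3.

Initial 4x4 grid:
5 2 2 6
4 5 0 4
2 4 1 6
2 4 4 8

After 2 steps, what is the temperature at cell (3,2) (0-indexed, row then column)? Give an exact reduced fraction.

Step 1: cell (3,2) = 17/4
Step 2: cell (3,2) = 67/16
Full grid after step 2:
  67/18 19/6 31/10 7/2
  41/12 161/50 149/50 303/80
  193/60 157/50 88/25 71/16
  55/18 817/240 67/16 5

Answer: 67/16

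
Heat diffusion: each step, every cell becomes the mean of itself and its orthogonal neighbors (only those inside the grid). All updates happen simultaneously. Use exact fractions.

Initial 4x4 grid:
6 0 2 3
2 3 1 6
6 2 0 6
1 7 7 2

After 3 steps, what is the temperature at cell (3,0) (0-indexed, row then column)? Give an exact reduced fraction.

Step 1: cell (3,0) = 14/3
Step 2: cell (3,0) = 35/9
Step 3: cell (3,0) = 8521/2160
Full grid after step 3:
  5881/2160 19531/7200 18547/7200 6499/2160
  5749/1800 16183/6000 709/240 11621/3600
  6121/1800 20743/6000 6799/2000 4447/1200
  8521/2160 27379/7200 9449/2400 2929/720

Answer: 8521/2160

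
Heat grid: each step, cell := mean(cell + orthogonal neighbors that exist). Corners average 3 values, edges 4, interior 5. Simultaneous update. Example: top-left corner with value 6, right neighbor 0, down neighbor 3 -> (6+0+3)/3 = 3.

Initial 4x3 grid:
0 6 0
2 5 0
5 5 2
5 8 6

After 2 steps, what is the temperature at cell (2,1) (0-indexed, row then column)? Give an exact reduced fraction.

Step 1: cell (2,1) = 5
Step 2: cell (2,1) = 221/50
Full grid after step 2:
  101/36 661/240 13/6
  811/240 161/50 53/20
  73/16 221/50 23/6
  65/12 67/12 175/36

Answer: 221/50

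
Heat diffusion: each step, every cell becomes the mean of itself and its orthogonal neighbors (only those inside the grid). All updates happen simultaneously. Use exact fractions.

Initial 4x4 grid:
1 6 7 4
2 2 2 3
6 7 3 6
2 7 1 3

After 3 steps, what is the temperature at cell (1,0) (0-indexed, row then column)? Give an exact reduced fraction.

Answer: 737/200

Derivation:
Step 1: cell (1,0) = 11/4
Step 2: cell (1,0) = 69/20
Step 3: cell (1,0) = 737/200
Full grid after step 3:
  847/240 9079/2400 5897/1440 8989/2160
  737/200 7699/2000 23611/6000 2851/720
  821/200 1647/400 23267/6000 13471/3600
  211/48 10127/2400 28037/7200 7853/2160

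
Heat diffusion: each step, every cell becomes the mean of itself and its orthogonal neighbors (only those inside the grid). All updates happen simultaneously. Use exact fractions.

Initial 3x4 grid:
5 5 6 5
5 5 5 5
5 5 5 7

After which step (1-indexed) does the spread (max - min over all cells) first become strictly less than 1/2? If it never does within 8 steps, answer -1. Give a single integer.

Answer: 3

Derivation:
Step 1: max=17/3, min=5, spread=2/3
Step 2: max=50/9, min=5, spread=5/9
Step 3: max=1469/270, min=121/24, spread=431/1080
  -> spread < 1/2 first at step 3
Step 4: max=349417/64800, min=45631/9000, spread=104369/324000
Step 5: max=20812373/3888000, min=687641/135000, spread=5041561/19440000
Step 6: max=1242617527/233280000, min=165695701/32400000, spread=248042399/1166400000
Step 7: max=74265141293/13996800000, min=4987204267/972000000, spread=12246999241/69984000000
Step 8: max=4442511899287/839808000000, min=600148679731/116640000000, spread=607207026119/4199040000000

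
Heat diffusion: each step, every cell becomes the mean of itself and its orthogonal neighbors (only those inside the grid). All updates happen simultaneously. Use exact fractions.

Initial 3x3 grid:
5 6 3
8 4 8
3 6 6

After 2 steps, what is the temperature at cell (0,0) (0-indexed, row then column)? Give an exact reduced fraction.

Step 1: cell (0,0) = 19/3
Step 2: cell (0,0) = 95/18
Full grid after step 2:
  95/18 229/40 185/36
  117/20 259/50 1439/240
  185/36 1409/240 50/9

Answer: 95/18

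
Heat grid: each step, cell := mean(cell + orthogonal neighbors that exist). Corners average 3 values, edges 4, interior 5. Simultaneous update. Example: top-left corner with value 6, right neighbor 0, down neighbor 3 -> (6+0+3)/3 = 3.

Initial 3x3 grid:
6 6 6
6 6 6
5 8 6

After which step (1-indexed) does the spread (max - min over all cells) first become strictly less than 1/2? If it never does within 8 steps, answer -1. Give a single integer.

Answer: 2

Derivation:
Step 1: max=20/3, min=23/4, spread=11/12
Step 2: max=513/80, min=71/12, spread=119/240
  -> spread < 1/2 first at step 2
Step 3: max=13669/2160, min=7229/1200, spread=821/2700
Step 4: max=1797577/288000, min=261031/43200, spread=172111/864000
Step 5: max=48427621/7776000, min=15783457/2592000, spread=4309/31104
Step 6: max=2891543987/466560000, min=316241693/51840000, spread=36295/373248
Step 7: max=173199023989/27993600000, min=57095980913/9331200000, spread=305773/4478976
Step 8: max=10371444987683/1679616000000, min=3430315506311/559872000000, spread=2575951/53747712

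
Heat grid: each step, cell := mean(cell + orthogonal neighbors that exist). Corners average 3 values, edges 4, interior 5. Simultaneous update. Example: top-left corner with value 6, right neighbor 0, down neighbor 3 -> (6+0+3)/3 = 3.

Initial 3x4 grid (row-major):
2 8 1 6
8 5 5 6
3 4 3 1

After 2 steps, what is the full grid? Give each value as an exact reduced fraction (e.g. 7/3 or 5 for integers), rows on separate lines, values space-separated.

After step 1:
  6 4 5 13/3
  9/2 6 4 9/2
  5 15/4 13/4 10/3
After step 2:
  29/6 21/4 13/3 83/18
  43/8 89/20 91/20 97/24
  53/12 9/2 43/12 133/36

Answer: 29/6 21/4 13/3 83/18
43/8 89/20 91/20 97/24
53/12 9/2 43/12 133/36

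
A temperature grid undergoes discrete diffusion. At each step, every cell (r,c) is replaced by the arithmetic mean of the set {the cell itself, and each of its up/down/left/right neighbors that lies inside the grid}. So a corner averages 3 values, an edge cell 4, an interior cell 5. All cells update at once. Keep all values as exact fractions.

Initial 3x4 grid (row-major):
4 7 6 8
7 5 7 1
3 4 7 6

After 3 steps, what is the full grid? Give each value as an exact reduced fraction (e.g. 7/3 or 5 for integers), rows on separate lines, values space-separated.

After step 1:
  6 11/2 7 5
  19/4 6 26/5 11/2
  14/3 19/4 6 14/3
After step 2:
  65/12 49/8 227/40 35/6
  257/48 131/25 297/50 611/120
  85/18 257/48 1237/240 97/18
After step 3:
  811/144 6737/1200 442/75 83/15
  74639/14400 2101/375 32521/6000 40057/7200
  1111/216 36847/7200 39307/7200 11257/2160

Answer: 811/144 6737/1200 442/75 83/15
74639/14400 2101/375 32521/6000 40057/7200
1111/216 36847/7200 39307/7200 11257/2160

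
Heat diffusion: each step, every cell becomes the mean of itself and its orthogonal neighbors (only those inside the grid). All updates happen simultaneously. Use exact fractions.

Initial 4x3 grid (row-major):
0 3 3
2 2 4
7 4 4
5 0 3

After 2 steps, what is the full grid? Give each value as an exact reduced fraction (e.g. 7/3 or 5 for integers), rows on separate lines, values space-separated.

Answer: 77/36 5/2 103/36
143/48 72/25 10/3
293/80 353/100 191/60
23/6 191/60 109/36

Derivation:
After step 1:
  5/3 2 10/3
  11/4 3 13/4
  9/2 17/5 15/4
  4 3 7/3
After step 2:
  77/36 5/2 103/36
  143/48 72/25 10/3
  293/80 353/100 191/60
  23/6 191/60 109/36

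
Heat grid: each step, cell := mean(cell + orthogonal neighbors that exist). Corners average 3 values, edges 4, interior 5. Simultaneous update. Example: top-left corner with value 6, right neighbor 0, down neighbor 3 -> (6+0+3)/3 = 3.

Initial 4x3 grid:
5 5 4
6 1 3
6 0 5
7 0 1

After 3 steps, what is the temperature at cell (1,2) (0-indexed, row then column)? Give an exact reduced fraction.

Step 1: cell (1,2) = 13/4
Step 2: cell (1,2) = 25/8
Step 3: cell (1,2) = 1897/600
Full grid after step 3:
  233/54 56143/14400 173/48
  29339/7200 10681/3000 1897/600
  26939/7200 18497/6000 3169/1200
  7469/2160 10207/3600 869/360

Answer: 1897/600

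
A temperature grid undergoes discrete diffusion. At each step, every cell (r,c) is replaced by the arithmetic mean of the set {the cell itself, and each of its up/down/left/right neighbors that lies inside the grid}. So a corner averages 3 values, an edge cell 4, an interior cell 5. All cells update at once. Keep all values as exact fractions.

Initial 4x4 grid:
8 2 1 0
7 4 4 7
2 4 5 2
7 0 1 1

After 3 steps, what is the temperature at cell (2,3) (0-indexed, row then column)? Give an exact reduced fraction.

Answer: 10627/3600

Derivation:
Step 1: cell (2,3) = 15/4
Step 2: cell (2,3) = 173/60
Step 3: cell (2,3) = 10627/3600
Full grid after step 3:
  9907/2160 1789/450 1441/450 3281/1080
  32509/7200 23941/6000 10283/3000 11003/3600
  9863/2400 1769/500 18461/6000 10627/3600
  125/36 2471/800 18839/7200 5387/2160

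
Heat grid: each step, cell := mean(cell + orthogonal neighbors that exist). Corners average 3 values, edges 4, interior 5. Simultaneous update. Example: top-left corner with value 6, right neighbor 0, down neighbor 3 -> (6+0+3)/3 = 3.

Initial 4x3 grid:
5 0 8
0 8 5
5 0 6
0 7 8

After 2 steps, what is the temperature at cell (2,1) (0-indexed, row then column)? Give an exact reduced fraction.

Answer: 351/100

Derivation:
Step 1: cell (2,1) = 26/5
Step 2: cell (2,1) = 351/100
Full grid after step 2:
  137/36 277/80 49/9
  601/240 243/50 553/120
  299/80 351/100 237/40
  3 399/80 31/6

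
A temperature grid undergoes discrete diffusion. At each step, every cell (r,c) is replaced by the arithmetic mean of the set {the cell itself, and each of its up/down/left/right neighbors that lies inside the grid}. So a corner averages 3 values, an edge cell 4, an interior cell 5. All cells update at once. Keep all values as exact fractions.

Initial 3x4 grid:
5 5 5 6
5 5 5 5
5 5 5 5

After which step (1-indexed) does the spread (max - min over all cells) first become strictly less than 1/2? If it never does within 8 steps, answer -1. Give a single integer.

Answer: 1

Derivation:
Step 1: max=16/3, min=5, spread=1/3
  -> spread < 1/2 first at step 1
Step 2: max=95/18, min=5, spread=5/18
Step 3: max=1121/216, min=5, spread=41/216
Step 4: max=133817/25920, min=5, spread=4217/25920
Step 5: max=7985149/1555200, min=36079/7200, spread=38417/311040
Step 6: max=477760211/93312000, min=722597/144000, spread=1903471/18662400
Step 7: max=28594589089/5598720000, min=21715759/4320000, spread=18038617/223948800
Step 8: max=1712884182851/335923200000, min=1956926759/388800000, spread=883978523/13436928000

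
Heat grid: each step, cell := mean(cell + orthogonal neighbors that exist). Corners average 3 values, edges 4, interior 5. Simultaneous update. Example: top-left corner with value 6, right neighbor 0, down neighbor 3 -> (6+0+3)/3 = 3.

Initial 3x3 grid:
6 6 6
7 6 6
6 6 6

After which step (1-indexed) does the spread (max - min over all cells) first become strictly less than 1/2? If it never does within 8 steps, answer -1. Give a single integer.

Answer: 1

Derivation:
Step 1: max=19/3, min=6, spread=1/3
  -> spread < 1/2 first at step 1
Step 2: max=1507/240, min=6, spread=67/240
Step 3: max=13397/2160, min=1207/200, spread=1807/10800
Step 4: max=5341963/864000, min=32761/5400, spread=33401/288000
Step 5: max=47885933/7776000, min=3283391/540000, spread=3025513/38880000
Step 6: max=19127326867/3110400000, min=175555949/28800000, spread=53531/995328
Step 7: max=1145776925849/186624000000, min=47447116051/7776000000, spread=450953/11943936
Step 8: max=68693543560603/11197440000000, min=5699728610519/933120000000, spread=3799043/143327232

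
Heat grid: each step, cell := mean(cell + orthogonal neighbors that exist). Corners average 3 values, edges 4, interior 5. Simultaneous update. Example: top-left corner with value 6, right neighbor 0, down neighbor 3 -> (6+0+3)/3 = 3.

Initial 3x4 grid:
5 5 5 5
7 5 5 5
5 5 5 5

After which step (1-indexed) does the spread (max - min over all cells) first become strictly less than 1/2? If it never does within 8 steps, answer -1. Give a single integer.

Step 1: max=17/3, min=5, spread=2/3
Step 2: max=667/120, min=5, spread=67/120
Step 3: max=5837/1080, min=5, spread=437/1080
  -> spread < 1/2 first at step 3
Step 4: max=2317531/432000, min=2509/500, spread=29951/86400
Step 5: max=20655821/3888000, min=17033/3375, spread=206761/777600
Step 6: max=8232195571/1555200000, min=13665671/2700000, spread=14430763/62208000
Step 7: max=491667741689/93312000000, min=1097652727/216000000, spread=139854109/746496000
Step 8: max=29416071890251/5598720000000, min=99051228977/19440000000, spread=7114543559/44789760000

Answer: 3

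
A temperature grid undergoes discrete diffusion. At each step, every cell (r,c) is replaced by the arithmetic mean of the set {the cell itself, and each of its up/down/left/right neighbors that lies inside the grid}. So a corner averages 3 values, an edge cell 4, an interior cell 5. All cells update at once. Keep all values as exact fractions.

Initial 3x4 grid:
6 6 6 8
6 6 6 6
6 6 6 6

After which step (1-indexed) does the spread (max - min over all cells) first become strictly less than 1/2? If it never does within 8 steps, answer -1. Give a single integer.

Answer: 3

Derivation:
Step 1: max=20/3, min=6, spread=2/3
Step 2: max=59/9, min=6, spread=5/9
Step 3: max=689/108, min=6, spread=41/108
  -> spread < 1/2 first at step 3
Step 4: max=81977/12960, min=6, spread=4217/12960
Step 5: max=4874749/777600, min=21679/3600, spread=38417/155520
Step 6: max=291136211/46656000, min=434597/72000, spread=1903471/9331200
Step 7: max=17397149089/2799360000, min=13075759/2160000, spread=18038617/111974400
Step 8: max=1041037782851/167961600000, min=1179326759/194400000, spread=883978523/6718464000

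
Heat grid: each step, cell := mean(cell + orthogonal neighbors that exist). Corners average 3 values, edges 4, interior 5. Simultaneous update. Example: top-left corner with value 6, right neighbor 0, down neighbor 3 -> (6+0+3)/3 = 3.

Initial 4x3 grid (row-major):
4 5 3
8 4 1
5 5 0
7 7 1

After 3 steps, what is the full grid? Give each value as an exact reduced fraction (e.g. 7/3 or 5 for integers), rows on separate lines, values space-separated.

After step 1:
  17/3 4 3
  21/4 23/5 2
  25/4 21/5 7/4
  19/3 5 8/3
After step 2:
  179/36 259/60 3
  653/120 401/100 227/80
  661/120 109/25 637/240
  211/36 91/20 113/36
After step 3:
  5303/1080 14669/3600 2437/720
  17939/3600 25159/6000 7501/2400
  9527/1800 8433/2000 23383/7200
  5731/1080 1791/400 7447/2160

Answer: 5303/1080 14669/3600 2437/720
17939/3600 25159/6000 7501/2400
9527/1800 8433/2000 23383/7200
5731/1080 1791/400 7447/2160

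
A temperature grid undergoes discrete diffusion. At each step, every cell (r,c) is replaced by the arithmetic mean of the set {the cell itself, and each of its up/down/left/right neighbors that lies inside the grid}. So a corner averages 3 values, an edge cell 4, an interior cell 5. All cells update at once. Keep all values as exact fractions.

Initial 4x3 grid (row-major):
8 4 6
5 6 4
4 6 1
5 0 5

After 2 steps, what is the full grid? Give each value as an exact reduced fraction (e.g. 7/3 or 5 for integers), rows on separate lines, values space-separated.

Answer: 209/36 16/3 179/36
257/48 122/25 215/48
343/80 107/25 273/80
4 31/10 10/3

Derivation:
After step 1:
  17/3 6 14/3
  23/4 5 17/4
  5 17/5 4
  3 4 2
After step 2:
  209/36 16/3 179/36
  257/48 122/25 215/48
  343/80 107/25 273/80
  4 31/10 10/3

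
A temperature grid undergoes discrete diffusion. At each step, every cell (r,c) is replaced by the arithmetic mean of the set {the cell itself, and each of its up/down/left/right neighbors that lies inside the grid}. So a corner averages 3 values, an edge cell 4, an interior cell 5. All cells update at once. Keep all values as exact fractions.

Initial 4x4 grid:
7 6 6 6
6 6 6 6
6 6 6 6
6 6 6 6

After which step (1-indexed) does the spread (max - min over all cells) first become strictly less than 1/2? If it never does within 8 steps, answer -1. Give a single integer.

Answer: 1

Derivation:
Step 1: max=19/3, min=6, spread=1/3
  -> spread < 1/2 first at step 1
Step 2: max=113/18, min=6, spread=5/18
Step 3: max=1337/216, min=6, spread=41/216
Step 4: max=39923/6480, min=6, spread=1043/6480
Step 5: max=1191953/194400, min=6, spread=25553/194400
Step 6: max=35663459/5832000, min=108079/18000, spread=645863/5832000
Step 7: max=1067401691/174960000, min=720971/120000, spread=16225973/174960000
Step 8: max=31970277983/5248800000, min=324701/54000, spread=409340783/5248800000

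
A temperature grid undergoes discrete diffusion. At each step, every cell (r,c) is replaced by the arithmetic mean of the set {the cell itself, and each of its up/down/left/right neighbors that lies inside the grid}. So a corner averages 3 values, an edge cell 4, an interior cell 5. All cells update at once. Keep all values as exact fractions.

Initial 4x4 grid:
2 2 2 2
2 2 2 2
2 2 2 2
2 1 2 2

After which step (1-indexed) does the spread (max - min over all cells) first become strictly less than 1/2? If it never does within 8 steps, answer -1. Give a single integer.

Step 1: max=2, min=5/3, spread=1/3
  -> spread < 1/2 first at step 1
Step 2: max=2, min=209/120, spread=31/120
Step 3: max=2, min=1949/1080, spread=211/1080
Step 4: max=2, min=199157/108000, spread=16843/108000
Step 5: max=17921/9000, min=1805357/972000, spread=130111/972000
Step 6: max=1072841/540000, min=54677633/29160000, spread=3255781/29160000
Step 7: max=1068893/540000, min=1649246309/874800000, spread=82360351/874800000
Step 8: max=191893559/97200000, min=49736683109/26244000000, spread=2074577821/26244000000

Answer: 1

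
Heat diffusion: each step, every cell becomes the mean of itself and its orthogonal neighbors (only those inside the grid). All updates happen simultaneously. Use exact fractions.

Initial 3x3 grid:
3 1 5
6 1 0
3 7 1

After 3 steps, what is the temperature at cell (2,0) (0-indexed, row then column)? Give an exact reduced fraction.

Answer: 1597/432

Derivation:
Step 1: cell (2,0) = 16/3
Step 2: cell (2,0) = 139/36
Step 3: cell (2,0) = 1597/432
Full grid after step 3:
  1363/432 3787/1440 343/144
  9589/2880 1799/600 6919/2880
  1597/432 47/15 1199/432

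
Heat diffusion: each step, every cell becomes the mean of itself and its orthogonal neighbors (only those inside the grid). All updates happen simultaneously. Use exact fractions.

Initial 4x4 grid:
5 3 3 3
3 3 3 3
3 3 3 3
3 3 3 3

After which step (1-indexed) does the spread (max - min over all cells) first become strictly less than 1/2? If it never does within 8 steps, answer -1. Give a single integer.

Answer: 3

Derivation:
Step 1: max=11/3, min=3, spread=2/3
Step 2: max=32/9, min=3, spread=5/9
Step 3: max=365/108, min=3, spread=41/108
  -> spread < 1/2 first at step 3
Step 4: max=10763/3240, min=3, spread=1043/3240
Step 5: max=317153/97200, min=3, spread=25553/97200
Step 6: max=9419459/2916000, min=27079/9000, spread=645863/2916000
Step 7: max=280081691/87480000, min=180971/60000, spread=16225973/87480000
Step 8: max=8350677983/2624400000, min=81701/27000, spread=409340783/2624400000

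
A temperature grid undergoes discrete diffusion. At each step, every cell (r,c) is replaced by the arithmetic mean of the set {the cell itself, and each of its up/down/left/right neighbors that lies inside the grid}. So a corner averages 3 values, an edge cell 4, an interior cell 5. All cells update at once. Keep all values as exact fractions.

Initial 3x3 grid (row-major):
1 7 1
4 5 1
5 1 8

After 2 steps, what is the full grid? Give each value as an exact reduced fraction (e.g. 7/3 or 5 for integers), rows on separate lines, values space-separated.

Answer: 15/4 141/40 41/12
881/240 387/100 821/240
71/18 901/240 71/18

Derivation:
After step 1:
  4 7/2 3
  15/4 18/5 15/4
  10/3 19/4 10/3
After step 2:
  15/4 141/40 41/12
  881/240 387/100 821/240
  71/18 901/240 71/18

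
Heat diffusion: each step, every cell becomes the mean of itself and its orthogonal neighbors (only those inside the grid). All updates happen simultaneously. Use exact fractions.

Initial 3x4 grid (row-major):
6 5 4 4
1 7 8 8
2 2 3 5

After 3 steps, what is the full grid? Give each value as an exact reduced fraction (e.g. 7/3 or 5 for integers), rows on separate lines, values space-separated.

After step 1:
  4 11/2 21/4 16/3
  4 23/5 6 25/4
  5/3 7/2 9/2 16/3
After step 2:
  9/2 387/80 265/48 101/18
  107/30 118/25 133/25 275/48
  55/18 107/30 29/6 193/36
After step 3:
  3097/720 11747/2400 38321/7200 607/108
  7129/1800 26413/6000 7837/1500 79277/14400
  917/270 7279/1800 17173/3600 2293/432

Answer: 3097/720 11747/2400 38321/7200 607/108
7129/1800 26413/6000 7837/1500 79277/14400
917/270 7279/1800 17173/3600 2293/432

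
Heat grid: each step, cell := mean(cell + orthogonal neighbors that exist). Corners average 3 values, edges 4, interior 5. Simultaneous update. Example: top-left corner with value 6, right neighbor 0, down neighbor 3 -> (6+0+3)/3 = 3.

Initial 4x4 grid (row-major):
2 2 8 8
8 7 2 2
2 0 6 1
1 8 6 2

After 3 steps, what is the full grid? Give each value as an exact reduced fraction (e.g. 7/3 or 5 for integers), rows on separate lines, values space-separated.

Answer: 339/80 3731/800 3667/800 227/48
2527/600 8153/2000 8879/2000 1601/400
6631/1800 24781/6000 7429/2000 1517/400
8431/2160 27289/7200 9667/2400 169/48

Derivation:
After step 1:
  4 19/4 5 6
  19/4 19/5 5 13/4
  11/4 23/5 3 11/4
  11/3 15/4 11/2 3
After step 2:
  9/2 351/80 83/16 19/4
  153/40 229/50 401/100 17/4
  473/120 179/50 417/100 3
  61/18 1051/240 61/16 15/4
After step 3:
  339/80 3731/800 3667/800 227/48
  2527/600 8153/2000 8879/2000 1601/400
  6631/1800 24781/6000 7429/2000 1517/400
  8431/2160 27289/7200 9667/2400 169/48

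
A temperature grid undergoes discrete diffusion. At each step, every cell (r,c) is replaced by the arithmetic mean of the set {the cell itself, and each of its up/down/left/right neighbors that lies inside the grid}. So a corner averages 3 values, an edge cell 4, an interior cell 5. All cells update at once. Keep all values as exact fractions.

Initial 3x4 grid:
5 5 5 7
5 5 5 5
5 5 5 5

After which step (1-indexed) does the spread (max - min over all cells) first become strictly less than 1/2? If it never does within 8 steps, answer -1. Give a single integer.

Answer: 3

Derivation:
Step 1: max=17/3, min=5, spread=2/3
Step 2: max=50/9, min=5, spread=5/9
Step 3: max=581/108, min=5, spread=41/108
  -> spread < 1/2 first at step 3
Step 4: max=69017/12960, min=5, spread=4217/12960
Step 5: max=4097149/777600, min=18079/3600, spread=38417/155520
Step 6: max=244480211/46656000, min=362597/72000, spread=1903471/9331200
Step 7: max=14597789089/2799360000, min=10915759/2160000, spread=18038617/111974400
Step 8: max=873076182851/167961600000, min=984926759/194400000, spread=883978523/6718464000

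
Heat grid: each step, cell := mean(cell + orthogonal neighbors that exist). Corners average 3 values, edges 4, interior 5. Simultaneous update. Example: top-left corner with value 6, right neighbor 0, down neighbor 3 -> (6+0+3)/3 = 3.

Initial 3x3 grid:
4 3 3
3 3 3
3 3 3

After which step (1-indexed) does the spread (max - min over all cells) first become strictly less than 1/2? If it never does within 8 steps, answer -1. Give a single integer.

Step 1: max=10/3, min=3, spread=1/3
  -> spread < 1/2 first at step 1
Step 2: max=59/18, min=3, spread=5/18
Step 3: max=689/216, min=3, spread=41/216
Step 4: max=41011/12960, min=1091/360, spread=347/2592
Step 5: max=2439737/777600, min=10957/3600, spread=2921/31104
Step 6: max=145796539/46656000, min=1321483/432000, spread=24611/373248
Step 7: max=8716802033/2799360000, min=29816741/9720000, spread=207329/4478976
Step 8: max=521914752451/167961600000, min=1594001599/518400000, spread=1746635/53747712

Answer: 1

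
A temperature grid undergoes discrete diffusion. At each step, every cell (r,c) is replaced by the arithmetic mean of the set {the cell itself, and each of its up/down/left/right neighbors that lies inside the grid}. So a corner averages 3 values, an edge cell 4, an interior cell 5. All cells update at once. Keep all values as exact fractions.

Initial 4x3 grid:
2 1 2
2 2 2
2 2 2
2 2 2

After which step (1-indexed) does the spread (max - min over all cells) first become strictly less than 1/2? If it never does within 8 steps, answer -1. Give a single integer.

Answer: 1

Derivation:
Step 1: max=2, min=5/3, spread=1/3
  -> spread < 1/2 first at step 1
Step 2: max=2, min=413/240, spread=67/240
Step 3: max=2, min=3883/2160, spread=437/2160
Step 4: max=1991/1000, min=1570469/864000, spread=29951/172800
Step 5: max=6671/3375, min=14336179/7776000, spread=206761/1555200
Step 6: max=10634329/5400000, min=5764604429/3110400000, spread=14430763/124416000
Step 7: max=846347273/432000000, min=348140258311/186624000000, spread=139854109/1492992000
Step 8: max=75908771023/38880000000, min=20972408109749/11197440000000, spread=7114543559/89579520000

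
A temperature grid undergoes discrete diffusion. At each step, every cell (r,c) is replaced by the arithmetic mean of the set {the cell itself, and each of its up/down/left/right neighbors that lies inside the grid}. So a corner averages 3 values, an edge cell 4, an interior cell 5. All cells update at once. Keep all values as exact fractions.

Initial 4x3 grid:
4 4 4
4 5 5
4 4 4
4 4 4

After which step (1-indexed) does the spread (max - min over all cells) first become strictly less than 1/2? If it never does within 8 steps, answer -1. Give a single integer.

Answer: 2

Derivation:
Step 1: max=9/2, min=4, spread=1/2
Step 2: max=1049/240, min=4, spread=89/240
  -> spread < 1/2 first at step 2
Step 3: max=584/135, min=973/240, spread=587/2160
Step 4: max=558217/129600, min=9793/2400, spread=5879/25920
Step 5: max=33301553/7776000, min=13862/3375, spread=272701/1555200
Step 6: max=1990695967/466560000, min=53449247/12960000, spread=2660923/18662400
Step 7: max=119032929053/27993600000, min=357614797/86400000, spread=126629393/1119744000
Step 8: max=7124079199927/1679616000000, min=193614183307/46656000000, spread=1231748807/13436928000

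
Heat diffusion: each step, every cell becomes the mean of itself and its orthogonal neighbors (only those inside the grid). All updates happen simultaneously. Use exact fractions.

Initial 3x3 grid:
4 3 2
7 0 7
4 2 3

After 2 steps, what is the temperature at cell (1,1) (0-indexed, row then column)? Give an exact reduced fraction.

Answer: 301/100

Derivation:
Step 1: cell (1,1) = 19/5
Step 2: cell (1,1) = 301/100
Full grid after step 2:
  32/9 883/240 37/12
  331/80 301/100 37/10
  31/9 863/240 37/12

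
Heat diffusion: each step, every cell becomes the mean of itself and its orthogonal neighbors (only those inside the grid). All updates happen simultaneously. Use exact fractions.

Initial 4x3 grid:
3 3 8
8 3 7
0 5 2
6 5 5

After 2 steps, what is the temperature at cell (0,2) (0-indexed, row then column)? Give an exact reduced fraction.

Answer: 61/12

Derivation:
Step 1: cell (0,2) = 6
Step 2: cell (0,2) = 61/12
Full grid after step 2:
  149/36 1207/240 61/12
  1087/240 419/100 419/80
  179/48 459/100 67/16
  41/9 191/48 14/3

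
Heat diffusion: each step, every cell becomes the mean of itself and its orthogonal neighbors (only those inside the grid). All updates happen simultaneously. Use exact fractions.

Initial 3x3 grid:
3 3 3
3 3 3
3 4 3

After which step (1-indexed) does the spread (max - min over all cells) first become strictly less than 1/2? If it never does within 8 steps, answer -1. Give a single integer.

Step 1: max=10/3, min=3, spread=1/3
  -> spread < 1/2 first at step 1
Step 2: max=787/240, min=3, spread=67/240
Step 3: max=6917/2160, min=607/200, spread=1807/10800
Step 4: max=2749963/864000, min=16561/5400, spread=33401/288000
Step 5: max=24557933/7776000, min=1663391/540000, spread=3025513/38880000
Step 6: max=9796126867/3110400000, min=89155949/28800000, spread=53531/995328
Step 7: max=585904925849/186624000000, min=24119116051/7776000000, spread=450953/11943936
Step 8: max=35101223560603/11197440000000, min=2900368610519/933120000000, spread=3799043/143327232

Answer: 1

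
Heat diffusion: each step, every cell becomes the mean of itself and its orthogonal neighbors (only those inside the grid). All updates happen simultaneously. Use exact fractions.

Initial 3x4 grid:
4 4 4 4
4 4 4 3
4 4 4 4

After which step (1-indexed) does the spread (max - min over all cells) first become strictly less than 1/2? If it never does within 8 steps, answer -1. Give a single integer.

Answer: 1

Derivation:
Step 1: max=4, min=11/3, spread=1/3
  -> spread < 1/2 first at step 1
Step 2: max=4, min=893/240, spread=67/240
Step 3: max=4, min=8203/2160, spread=437/2160
Step 4: max=3991/1000, min=3298469/864000, spread=29951/172800
Step 5: max=13421/3375, min=29888179/7776000, spread=206761/1555200
Step 6: max=21434329/5400000, min=11985404429/3110400000, spread=14430763/124416000
Step 7: max=1710347273/432000000, min=721388258311/186624000000, spread=139854109/1492992000
Step 8: max=153668771023/38880000000, min=43367288109749/11197440000000, spread=7114543559/89579520000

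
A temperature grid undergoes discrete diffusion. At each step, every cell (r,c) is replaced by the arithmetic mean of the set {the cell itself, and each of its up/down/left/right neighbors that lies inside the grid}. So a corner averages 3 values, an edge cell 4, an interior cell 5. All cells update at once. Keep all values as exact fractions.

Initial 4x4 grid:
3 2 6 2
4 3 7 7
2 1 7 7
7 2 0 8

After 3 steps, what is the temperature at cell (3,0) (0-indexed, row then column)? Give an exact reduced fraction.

Answer: 1421/432

Derivation:
Step 1: cell (3,0) = 11/3
Step 2: cell (3,0) = 29/9
Step 3: cell (3,0) = 1421/432
Full grid after step 3:
  2383/720 9103/2400 3597/800 251/48
  4039/1200 1493/400 9683/2000 267/50
  11789/3600 22519/6000 1819/400 138/25
  1421/432 25153/7200 10723/2400 1211/240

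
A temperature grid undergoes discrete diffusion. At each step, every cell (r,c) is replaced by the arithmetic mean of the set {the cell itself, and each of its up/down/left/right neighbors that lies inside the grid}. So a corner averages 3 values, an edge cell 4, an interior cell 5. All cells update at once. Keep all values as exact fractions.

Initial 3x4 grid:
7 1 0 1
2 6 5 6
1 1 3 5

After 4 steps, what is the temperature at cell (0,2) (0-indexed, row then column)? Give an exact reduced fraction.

Step 1: cell (0,2) = 7/4
Step 2: cell (0,2) = 139/48
Step 3: cell (0,2) = 4273/1440
Step 4: cell (0,2) = 5521/1728
Full grid after step 4:
  41137/12960 5341/1728 5521/1728 83261/25920
  26143/8640 11513/3600 15751/4800 40321/11520
  39097/12960 5347/1728 6011/1728 93781/25920

Answer: 5521/1728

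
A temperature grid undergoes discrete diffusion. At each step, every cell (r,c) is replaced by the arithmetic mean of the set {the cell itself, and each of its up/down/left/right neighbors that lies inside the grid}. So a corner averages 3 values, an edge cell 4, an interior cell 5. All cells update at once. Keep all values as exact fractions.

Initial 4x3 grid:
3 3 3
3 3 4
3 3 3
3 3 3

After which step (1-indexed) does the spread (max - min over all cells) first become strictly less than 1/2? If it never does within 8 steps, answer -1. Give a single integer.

Step 1: max=10/3, min=3, spread=1/3
  -> spread < 1/2 first at step 1
Step 2: max=391/120, min=3, spread=31/120
Step 3: max=3451/1080, min=3, spread=211/1080
Step 4: max=340897/108000, min=5447/1800, spread=14077/108000
Step 5: max=3056407/972000, min=327683/108000, spread=5363/48600
Step 6: max=91220809/29160000, min=182869/60000, spread=93859/1166400
Step 7: max=5459074481/1749600000, min=296936467/97200000, spread=4568723/69984000
Step 8: max=326708435629/104976000000, min=8929618889/2916000000, spread=8387449/167961600

Answer: 1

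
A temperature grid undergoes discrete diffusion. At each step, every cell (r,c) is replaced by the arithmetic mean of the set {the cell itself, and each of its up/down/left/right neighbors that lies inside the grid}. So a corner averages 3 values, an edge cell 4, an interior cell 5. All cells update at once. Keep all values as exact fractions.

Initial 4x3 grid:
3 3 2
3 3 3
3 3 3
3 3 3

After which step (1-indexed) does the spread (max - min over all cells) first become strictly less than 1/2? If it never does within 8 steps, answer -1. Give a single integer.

Step 1: max=3, min=8/3, spread=1/3
  -> spread < 1/2 first at step 1
Step 2: max=3, min=49/18, spread=5/18
Step 3: max=3, min=607/216, spread=41/216
Step 4: max=3, min=73543/25920, spread=4217/25920
Step 5: max=21521/7200, min=4456451/1555200, spread=38417/311040
Step 6: max=429403/144000, min=268735789/93312000, spread=1903471/18662400
Step 7: max=12844241/4320000, min=16195170911/5598720000, spread=18038617/223948800
Step 8: max=1153473241/388800000, min=974501417149/335923200000, spread=883978523/13436928000

Answer: 1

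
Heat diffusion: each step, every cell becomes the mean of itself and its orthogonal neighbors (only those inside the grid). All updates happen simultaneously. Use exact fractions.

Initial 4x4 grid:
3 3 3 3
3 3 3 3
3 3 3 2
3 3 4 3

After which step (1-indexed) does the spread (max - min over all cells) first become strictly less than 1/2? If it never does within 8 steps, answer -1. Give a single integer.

Answer: 2

Derivation:
Step 1: max=13/4, min=11/4, spread=1/2
Step 2: max=25/8, min=23/8, spread=1/4
  -> spread < 1/2 first at step 2
Step 3: max=743/240, min=697/240, spread=23/120
Step 4: max=6623/2160, min=6337/2160, spread=143/1080
Step 5: max=197993/64800, min=190807/64800, spread=3593/32400
Step 6: max=5924003/1944000, min=5739997/1944000, spread=92003/972000
Step 7: max=177277913/58320000, min=172642087/58320000, spread=2317913/29160000
Step 8: max=5307364523/1749600000, min=5190235477/1749600000, spread=58564523/874800000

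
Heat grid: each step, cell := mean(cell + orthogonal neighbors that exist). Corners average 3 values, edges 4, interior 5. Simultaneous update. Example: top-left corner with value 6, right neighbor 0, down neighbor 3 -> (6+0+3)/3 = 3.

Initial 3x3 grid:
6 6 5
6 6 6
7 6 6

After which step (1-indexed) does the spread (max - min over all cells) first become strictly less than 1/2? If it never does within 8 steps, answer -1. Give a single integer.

Answer: 3

Derivation:
Step 1: max=19/3, min=17/3, spread=2/3
Step 2: max=113/18, min=103/18, spread=5/9
Step 3: max=1337/216, min=1255/216, spread=41/108
  -> spread < 1/2 first at step 3
Step 4: max=15899/2592, min=15205/2592, spread=347/1296
Step 5: max=189545/31104, min=183703/31104, spread=2921/15552
Step 6: max=2264099/373248, min=2214877/373248, spread=24611/186624
Step 7: max=27081185/4478976, min=26666527/4478976, spread=207329/2239488
Step 8: max=324232907/53747712, min=320739637/53747712, spread=1746635/26873856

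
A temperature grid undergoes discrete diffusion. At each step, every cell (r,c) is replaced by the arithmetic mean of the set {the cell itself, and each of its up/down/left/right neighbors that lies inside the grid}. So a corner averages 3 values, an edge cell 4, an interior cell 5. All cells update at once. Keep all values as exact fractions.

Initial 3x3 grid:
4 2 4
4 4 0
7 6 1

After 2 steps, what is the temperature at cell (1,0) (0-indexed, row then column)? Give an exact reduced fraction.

Answer: 339/80

Derivation:
Step 1: cell (1,0) = 19/4
Step 2: cell (1,0) = 339/80
Full grid after step 2:
  139/36 361/120 31/12
  339/80 91/25 587/240
  179/36 157/40 109/36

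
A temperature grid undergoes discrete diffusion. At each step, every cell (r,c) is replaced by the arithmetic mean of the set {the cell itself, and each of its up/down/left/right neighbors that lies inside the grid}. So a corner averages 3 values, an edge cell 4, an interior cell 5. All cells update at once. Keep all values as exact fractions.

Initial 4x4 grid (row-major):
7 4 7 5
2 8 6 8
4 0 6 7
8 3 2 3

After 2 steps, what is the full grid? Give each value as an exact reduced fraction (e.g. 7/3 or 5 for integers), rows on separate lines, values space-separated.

Answer: 193/36 61/12 77/12 56/9
205/48 539/100 136/25 157/24
359/80 383/100 249/50 207/40
47/12 319/80 299/80 9/2

Derivation:
After step 1:
  13/3 13/2 11/2 20/3
  21/4 4 7 13/2
  7/2 21/5 21/5 6
  5 13/4 7/2 4
After step 2:
  193/36 61/12 77/12 56/9
  205/48 539/100 136/25 157/24
  359/80 383/100 249/50 207/40
  47/12 319/80 299/80 9/2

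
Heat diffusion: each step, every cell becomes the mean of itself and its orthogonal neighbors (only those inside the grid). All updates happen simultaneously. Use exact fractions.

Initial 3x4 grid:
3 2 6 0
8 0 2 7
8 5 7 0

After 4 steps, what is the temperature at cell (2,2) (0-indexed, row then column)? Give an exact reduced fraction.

Step 1: cell (2,2) = 7/2
Step 2: cell (2,2) = 527/120
Step 3: cell (2,2) = 14219/3600
Step 4: cell (2,2) = 221119/54000
Full grid after step 4:
  532291/129600 808601/216000 768101/216000 437581/129600
  3826889/864000 1499581/360000 442477/120000 350971/96000
  7661/1600 19937/4500 221119/54000 487331/129600

Answer: 221119/54000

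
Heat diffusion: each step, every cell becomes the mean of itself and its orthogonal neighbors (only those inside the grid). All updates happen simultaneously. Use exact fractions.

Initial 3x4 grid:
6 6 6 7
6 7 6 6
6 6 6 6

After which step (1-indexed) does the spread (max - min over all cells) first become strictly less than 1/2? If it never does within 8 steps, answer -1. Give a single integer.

Step 1: max=19/3, min=6, spread=1/3
  -> spread < 1/2 first at step 1
Step 2: max=113/18, min=73/12, spread=7/36
Step 3: max=13487/2160, min=14693/2400, spread=2633/21600
Step 4: max=671479/108000, min=442261/72000, spread=647/8640
Step 5: max=48270617/7776000, min=15938539/2592000, spread=455/7776
Step 6: max=2890984603/466560000, min=957459101/155520000, spread=186073/4665600
Step 7: max=173322437177/27993600000, min=57468618559/9331200000, spread=1833163/55987200
Step 8: max=10391071033243/1679616000000, min=3450222609581/559872000000, spread=80806409/3359232000

Answer: 1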